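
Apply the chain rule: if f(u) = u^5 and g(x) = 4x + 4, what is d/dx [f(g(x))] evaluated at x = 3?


Using the chain rule: (f(g(x)))' = f'(g(x)) * g'(x)
First, find g(3):
g(3) = 4 * 3 + 4 = 16
Next, f'(u) = 5u^4
And g'(x) = 4
So f'(g(3)) * g'(3)
= 5 * 16^4 * 4
= 5 * 65536 * 4
= 1310720

1310720


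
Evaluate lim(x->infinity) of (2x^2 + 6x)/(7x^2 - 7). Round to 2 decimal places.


For limits at infinity with equal-degree polynomials,
we compare leading coefficients.
Numerator leading term: 2x^2
Denominator leading term: 7x^2
Divide both by x^2:
lim = (2 + 6/x) / (7 - 7/x^2)
As x -> infinity, the 1/x and 1/x^2 terms vanish:
= 2/7 ≈ 0.29

0.29


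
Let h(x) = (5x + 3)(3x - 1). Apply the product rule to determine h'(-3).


Let u(x) = 5x + 3 and v(x) = 3x - 1
u'(x) = 5
v'(x) = 3
Product rule: h'(x) = u'(x)*v(x) + u(x)*v'(x)
= 5 * (3x - 1) + (5x + 3) * 3
At x = -3:
u(-3) = 5 * (-3) + 3 = -12
v(-3) = 3 * (-3) - 1 = -10
h'(-3) = 5 * (-10) + (-12) * 3
= -50 - 36
= -86

-86


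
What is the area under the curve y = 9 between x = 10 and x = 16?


The area under a constant function y = 9 is a rectangle.
Width = 16 - 10 = 6
Height = 9
Area = width * height
= 6 * 9
= 54

54


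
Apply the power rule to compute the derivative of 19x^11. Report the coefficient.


We apply the power rule: d/dx [ax^n] = a*n * x^(n-1)
d/dx [19x^11]
= 19 * 11 * x^(11-1)
= 209x^10
The coefficient is 209

209


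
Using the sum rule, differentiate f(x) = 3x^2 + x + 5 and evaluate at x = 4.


Differentiate term by term using power and sum rules:
f(x) = 3x^2 + x + 5
f'(x) = 6x + 1
Substitute x = 4:
f'(4) = 6 * 4 + 1
= 24 + 1
= 25

25


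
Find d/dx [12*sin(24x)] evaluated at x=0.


Apply the chain rule to differentiate 12*sin(24x):
d/dx [12*sin(24x)]
= 12 * cos(24x) * d/dx(24x)
= 12 * 24 * cos(24x)
= 288 * cos(24x)
Evaluate at x = 0:
= 288 * cos(0)
= 288 * 1
= 288

288


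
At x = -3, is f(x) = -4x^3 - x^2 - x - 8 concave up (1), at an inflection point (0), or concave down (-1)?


Concavity is determined by the sign of f''(x).
f(x) = -4x^3 - x^2 - x - 8
f'(x) = -12x^2 - 2x - 1
f''(x) = -24x - 2
f''(-3) = -24 * (-3) - 2
= 72 - 2
= 70
Since f''(-3) > 0, the function is concave up (1)

1


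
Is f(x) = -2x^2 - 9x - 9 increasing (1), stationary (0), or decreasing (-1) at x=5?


Compute f'(x) to determine behavior:
f'(x) = -4x - 9
f'(5) = -4 * 5 - 9
= -20 - 9
= -29
Since f'(5) < 0, the function is decreasing (-1)

-1


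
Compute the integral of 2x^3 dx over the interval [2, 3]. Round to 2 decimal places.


Find the antiderivative of 2x^3:
F(x) = 2/4 * x^4
Apply the Fundamental Theorem of Calculus:
F(3) - F(2)
= 2/4 * 3^4 - 2/4 * 2^4
= 2/4 * (81 - 16)
= 2/4 * 65
= 65/2 = 32.50

32.50


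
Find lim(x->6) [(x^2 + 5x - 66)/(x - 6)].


Direct substitution gives 0/0, so we factor the numerator.
Factor: (x^2 + 5x - 66) = (x - 6)(x + 11)
Cancel the common factor (x - 6):
(x^2 + 5x - 66)/(x - 6) = (x + 11)
Now substitute x = 6:
= (6) - (-11) = 17

17


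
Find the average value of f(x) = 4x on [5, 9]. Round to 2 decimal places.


Average value = 1/(b-a) * integral from a to b of f(x) dx
First compute the integral of 4x:
F(x) = 2x^2
F(9) = 2 * 81 + 0 * 9 = 162
F(5) = 2 * 25 + 0 * 5 = 50
Integral = 162 - 50 = 112
Average = 112 / (9 - 5) = 112 / 4
= 28 = 28.00

28.00


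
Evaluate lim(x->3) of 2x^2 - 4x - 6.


Since polynomials are continuous, we use direct substitution.
lim(x->3) of 2x^2 - 4x - 6
= 2 * 3^2 - 4 * 3 - 6
= 18 - 12 - 6
= 0

0


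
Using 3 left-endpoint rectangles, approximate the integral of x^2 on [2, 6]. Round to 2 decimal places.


Left Riemann sum uses left endpoints of each subinterval.
Interval: [2, 6], n = 3
dx = (6 - 2) / 3 = 4/3
Left endpoints: [2, 10/3, 14/3]
f values: [4, 100/9, 196/9]
Sum = dx * (sum of f values)
= 4/3 * 332/9
= 1328/27 ≈ 49.19

49.19


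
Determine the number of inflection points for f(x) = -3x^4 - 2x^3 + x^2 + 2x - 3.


Inflection points occur where f''(x) = 0 and concavity changes.
f(x) = -3x^4 - 2x^3 + x^2 + 2x - 3
f'(x) = -12x^3 - 6x^2 + 2x + 2
f''(x) = -36x^2 - 12x + 2
This is a quadratic in x. Use the discriminant to count real roots.
Discriminant = (-12)^2 - 4 * (-36) * 2
= 144 - (-288)
= 432
Since discriminant > 0, f''(x) = 0 has 2 distinct real solutions.
A quadratic with two distinct real roots changes sign at each root, so concavity changes at both.
Number of inflection points: 2

2


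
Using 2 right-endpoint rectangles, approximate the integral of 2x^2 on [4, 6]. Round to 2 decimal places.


Right Riemann sum uses right endpoints of each subinterval.
Interval: [4, 6], n = 2
dx = (6 - 4) / 2 = 1
Right endpoints: [5, 6]
f values: [50, 72]
Sum = dx * (sum of f values)
= 1 * 122
= 122 = 122.00

122.00


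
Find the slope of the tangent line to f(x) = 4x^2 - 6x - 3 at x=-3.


The slope of the tangent line equals f'(x) at the point.
f(x) = 4x^2 - 6x - 3
f'(x) = 8x - 6
At x = -3:
f'(-3) = 8 * (-3) - 6
= -24 - 6
= -30

-30


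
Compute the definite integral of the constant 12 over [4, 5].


The integral of a constant k over [a, b] equals k * (b - a).
integral from 4 to 5 of 12 dx
= 12 * (5 - 4)
= 12 * 1
= 12

12


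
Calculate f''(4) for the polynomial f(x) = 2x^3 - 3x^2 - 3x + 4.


First derivative:
f'(x) = 6x^2 - 6x - 3
Second derivative:
f''(x) = 12x - 6
Substitute x = 4:
f''(4) = 12 * 4 - 6
= 48 - 6
= 42

42


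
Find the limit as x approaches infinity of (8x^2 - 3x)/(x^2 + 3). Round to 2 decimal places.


For limits at infinity with equal-degree polynomials,
we compare leading coefficients.
Numerator leading term: 8x^2
Denominator leading term: x^2
Divide both by x^2:
lim = (8 - 3/x) / (1 + 3/x^2)
As x -> infinity, the 1/x and 1/x^2 terms vanish:
= 8/1 = 8 = 8.00

8.00


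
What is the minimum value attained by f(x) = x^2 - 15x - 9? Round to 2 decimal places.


For a quadratic f(x) = ax^2 + bx + c with a > 0, the minimum is at the vertex.
Vertex x-coordinate: x = -b/(2a)
x = -(-15) / (2 * 1)
x = 15/2
Substitute back to find the minimum value:
f(15/2) = 1 * (15/2)^2 - 15 * (15/2) - 9
= 225/4 - 225/2 - 9
= -261/4 = -65.25

-65.25


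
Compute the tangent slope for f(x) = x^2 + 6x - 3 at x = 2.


The slope of the tangent line equals f'(x) at the point.
f(x) = x^2 + 6x - 3
f'(x) = 2x + 6
At x = 2:
f'(2) = 2 * 2 + 6
= 4 + 6
= 10

10


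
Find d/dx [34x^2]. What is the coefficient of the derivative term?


We apply the power rule: d/dx [ax^n] = a*n * x^(n-1)
d/dx [34x^2]
= 34 * 2 * x^(2-1)
= 68x
The coefficient is 68

68


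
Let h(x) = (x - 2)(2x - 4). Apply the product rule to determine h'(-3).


Let u(x) = x - 2 and v(x) = 2x - 4
u'(x) = 1
v'(x) = 2
Product rule: h'(x) = u'(x)*v(x) + u(x)*v'(x)
= 1 * (2x - 4) + (x - 2) * 2
At x = -3:
u(-3) = 1 * (-3) - 2 = -5
v(-3) = 2 * (-3) - 4 = -10
h'(-3) = 1 * (-10) + (-5) * 2
= -10 - 10
= -20

-20


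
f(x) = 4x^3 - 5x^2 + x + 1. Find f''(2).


First derivative:
f'(x) = 12x^2 - 10x + 1
Second derivative:
f''(x) = 24x - 10
Substitute x = 2:
f''(2) = 24 * 2 - 10
= 48 - 10
= 38

38


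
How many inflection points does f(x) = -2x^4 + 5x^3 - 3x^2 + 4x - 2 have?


Inflection points occur where f''(x) = 0 and concavity changes.
f(x) = -2x^4 + 5x^3 - 3x^2 + 4x - 2
f'(x) = -8x^3 + 15x^2 - 6x + 4
f''(x) = -24x^2 + 30x - 6
This is a quadratic in x. Use the discriminant to count real roots.
Discriminant = (30)^2 - 4 * (-24) * (-6)
= 900 - 576
= 324
Since discriminant > 0, f''(x) = 0 has 2 distinct real solutions.
A quadratic with two distinct real roots changes sign at each root, so concavity changes at both.
Number of inflection points: 2

2


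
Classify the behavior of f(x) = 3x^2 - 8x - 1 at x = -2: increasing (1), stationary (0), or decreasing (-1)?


Compute f'(x) to determine behavior:
f'(x) = 6x - 8
f'(-2) = 6 * (-2) - 8
= -12 - 8
= -20
Since f'(-2) < 0, the function is decreasing (-1)

-1


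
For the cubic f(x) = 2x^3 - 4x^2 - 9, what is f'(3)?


Differentiate f(x) = 2x^3 - 4x^2 - 9 term by term:
f'(x) = 6x^2 - 8x
Substitute x = 3:
f'(3) = 6 * 3^2 - 8 * 3 + 0
= 54 - 24 + 0
= 30

30


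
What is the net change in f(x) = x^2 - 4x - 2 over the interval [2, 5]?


Net change = f(b) - f(a)
f(x) = x^2 - 4x - 2
Compute f(5):
f(5) = 1 * 5^2 - 4 * 5 - 2
= 25 - 20 - 2
= 3
Compute f(2):
f(2) = 1 * 2^2 - 4 * 2 - 2
= 4 - 8 - 2
= -6
Net change = 3 - (-6) = 9

9


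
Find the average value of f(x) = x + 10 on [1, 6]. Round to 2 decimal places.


Average value = 1/(b-a) * integral from a to b of f(x) dx
First compute the integral of x + 10:
F(x) = (1/2)x^2 + 10x
F(6) = 1/2 * 36 + 10 * 6 = 78
F(1) = 1/2 * 1 + 10 * 1 = 21/2
Integral = 78 - 21/2 = 135/2
Average = (135/2) / (6 - 1) = (135/2) / 5
= 27/2 = 13.50

13.50


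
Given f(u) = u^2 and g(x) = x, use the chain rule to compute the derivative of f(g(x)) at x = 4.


Using the chain rule: (f(g(x)))' = f'(g(x)) * g'(x)
First, find g(4):
g(4) = 1 * 4 + 0 = 4
Next, f'(u) = 2u
And g'(x) = 1
So f'(g(4)) * g'(4)
= 2 * 4 * 1
= 8

8


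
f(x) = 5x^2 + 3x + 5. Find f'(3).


Differentiate term by term using power and sum rules:
f(x) = 5x^2 + 3x + 5
f'(x) = 10x + 3
Substitute x = 3:
f'(3) = 10 * 3 + 3
= 30 + 3
= 33

33


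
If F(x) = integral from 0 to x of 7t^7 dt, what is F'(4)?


By the Fundamental Theorem of Calculus (Part 1):
If F(x) = integral from 0 to x of f(t) dt, then F'(x) = f(x)
Here f(t) = 7t^7
So F'(x) = 7x^7
Evaluate at x = 4:
F'(4) = 7 * 4^7
= 7 * 16384
= 114688

114688


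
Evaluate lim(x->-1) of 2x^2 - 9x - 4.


Since polynomials are continuous, we use direct substitution.
lim(x->-1) of 2x^2 - 9x - 4
= 2 * (-1)^2 - 9 * (-1) - 4
= 2 + 9 - 4
= 7

7


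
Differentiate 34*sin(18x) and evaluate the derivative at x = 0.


Apply the chain rule to differentiate 34*sin(18x):
d/dx [34*sin(18x)]
= 34 * cos(18x) * d/dx(18x)
= 34 * 18 * cos(18x)
= 612 * cos(18x)
Evaluate at x = 0:
= 612 * cos(0)
= 612 * 1
= 612

612


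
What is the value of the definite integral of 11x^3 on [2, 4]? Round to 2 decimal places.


Find the antiderivative of 11x^3:
F(x) = 11/4 * x^4
Apply the Fundamental Theorem of Calculus:
F(4) - F(2)
= 11/4 * 4^4 - 11/4 * 2^4
= 11/4 * (256 - 16)
= 11/4 * 240
= 660 = 660.00

660.00


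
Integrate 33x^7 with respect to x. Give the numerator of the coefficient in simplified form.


Apply the power rule for integration:
integral of ax^n dx = a/(n+1) * x^(n+1) + C
integral of 33x^7 dx
= 33/8 * x^8 + C
The coefficient in lowest terms is 33/8, and its numerator is 33

33


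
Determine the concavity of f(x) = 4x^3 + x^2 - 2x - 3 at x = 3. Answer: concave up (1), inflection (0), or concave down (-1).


Concavity is determined by the sign of f''(x).
f(x) = 4x^3 + x^2 - 2x - 3
f'(x) = 12x^2 + 2x - 2
f''(x) = 24x + 2
f''(3) = 24 * 3 + 2
= 72 + 2
= 74
Since f''(3) > 0, the function is concave up (1)

1


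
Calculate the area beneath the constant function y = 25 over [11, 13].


The area under a constant function y = 25 is a rectangle.
Width = 13 - 11 = 2
Height = 25
Area = width * height
= 2 * 25
= 50

50


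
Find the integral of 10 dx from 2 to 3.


The integral of a constant k over [a, b] equals k * (b - a).
integral from 2 to 3 of 10 dx
= 10 * (3 - 2)
= 10 * 1
= 10

10


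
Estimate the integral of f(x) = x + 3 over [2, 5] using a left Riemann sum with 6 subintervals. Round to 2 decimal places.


Left Riemann sum uses left endpoints of each subinterval.
Interval: [2, 5], n = 6
dx = (5 - 2) / 6 = 1/2
Left endpoints: [2, 5/2, 3, 7/2, 4, 9/2]
f values: [5, 11/2, 6, 13/2, 7, 15/2]
Sum = dx * (sum of f values)
= 1/2 * 75/2
= 75/4 = 18.75

18.75


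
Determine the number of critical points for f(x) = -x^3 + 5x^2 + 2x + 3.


Find where f'(x) = 0:
f(x) = -x^3 + 5x^2 + 2x + 3
f'(x) = -3x^2 + 10x + 2
This is a quadratic in x. Use the discriminant to count real roots.
Discriminant = (10)^2 - 4 * (-3) * 2
= 100 - (-24)
= 124
Since discriminant > 0, f'(x) = 0 has 2 real solutions.
Number of critical points: 2

2


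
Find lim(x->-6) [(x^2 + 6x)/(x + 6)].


Direct substitution gives 0/0, so we factor the numerator.
Factor: (x^2 + 6x) = (x + 6)(x)
Cancel the common factor (x + 6):
(x^2 + 6x)/(x + 6) = (x)
Now substitute x = -6:
= (-6) - (0) = -6

-6


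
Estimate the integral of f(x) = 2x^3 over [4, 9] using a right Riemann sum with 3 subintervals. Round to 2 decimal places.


Right Riemann sum uses right endpoints of each subinterval.
Interval: [4, 9], n = 3
dx = (9 - 4) / 3 = 5/3
Right endpoints: [17/3, 22/3, 9]
f values: [9826/27, 21296/27, 1458]
Sum = dx * (sum of f values)
= 5/3 * 7832/3
= 39160/9 ≈ 4351.11

4351.11


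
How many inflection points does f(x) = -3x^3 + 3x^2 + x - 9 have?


Inflection points occur where f''(x) = 0 and concavity changes.
f(x) = -3x^3 + 3x^2 + x - 9
f'(x) = -9x^2 + 6x + 1
f''(x) = -18x + 6
Set f''(x) = 0:
-18x + 6 = 0
x = -6 / (-18) = 1/3
Since f''(x) is linear (degree 1), it changes sign at this point.
Therefore there is exactly 1 inflection point.

1


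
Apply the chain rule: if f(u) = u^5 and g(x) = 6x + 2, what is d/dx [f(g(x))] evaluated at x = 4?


Using the chain rule: (f(g(x)))' = f'(g(x)) * g'(x)
First, find g(4):
g(4) = 6 * 4 + 2 = 26
Next, f'(u) = 5u^4
And g'(x) = 6
So f'(g(4)) * g'(4)
= 5 * 26^4 * 6
= 5 * 456976 * 6
= 13709280

13709280


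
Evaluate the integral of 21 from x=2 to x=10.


The integral of a constant k over [a, b] equals k * (b - a).
integral from 2 to 10 of 21 dx
= 21 * (10 - 2)
= 21 * 8
= 168

168


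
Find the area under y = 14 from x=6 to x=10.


The area under a constant function y = 14 is a rectangle.
Width = 10 - 6 = 4
Height = 14
Area = width * height
= 4 * 14
= 56

56


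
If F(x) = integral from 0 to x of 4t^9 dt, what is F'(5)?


By the Fundamental Theorem of Calculus (Part 1):
If F(x) = integral from 0 to x of f(t) dt, then F'(x) = f(x)
Here f(t) = 4t^9
So F'(x) = 4x^9
Evaluate at x = 5:
F'(5) = 4 * 5^9
= 4 * 1953125
= 7812500

7812500


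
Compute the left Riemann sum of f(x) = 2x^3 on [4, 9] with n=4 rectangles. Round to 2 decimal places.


Left Riemann sum uses left endpoints of each subinterval.
Interval: [4, 9], n = 4
dx = (9 - 4) / 4 = 5/4
Left endpoints: [4, 21/4, 13/2, 31/4]
f values: [128, 9261/32, 2197/4, 29791/32]
Sum = dx * (sum of f values)
= 5/4 * 15181/8
= 75905/32 ≈ 2372.03

2372.03


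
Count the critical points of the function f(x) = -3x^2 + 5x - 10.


Find where f'(x) = 0:
f'(x) = -6x + 5
Set f'(x) = 0:
-6x + 5 = 0
x = -5 / (-6) = 5/6
This is a linear equation in x, so there is exactly one solution.
Number of critical points: 1

1


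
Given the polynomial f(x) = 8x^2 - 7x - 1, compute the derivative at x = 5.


Differentiate term by term using power and sum rules:
f(x) = 8x^2 - 7x - 1
f'(x) = 16x - 7
Substitute x = 5:
f'(5) = 16 * 5 - 7
= 80 - 7
= 73

73


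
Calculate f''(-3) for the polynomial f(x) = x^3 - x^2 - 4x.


First derivative:
f'(x) = 3x^2 - 2x - 4
Second derivative:
f''(x) = 6x - 2
Substitute x = -3:
f''(-3) = 6 * (-3) - 2
= -18 - 2
= -20

-20


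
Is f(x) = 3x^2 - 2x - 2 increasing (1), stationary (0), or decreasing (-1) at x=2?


Compute f'(x) to determine behavior:
f'(x) = 6x - 2
f'(2) = 6 * 2 - 2
= 12 - 2
= 10
Since f'(2) > 0, the function is increasing (1)

1


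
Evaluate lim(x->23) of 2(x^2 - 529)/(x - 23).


Direct substitution gives 0/0, so we factor the numerator.
Factor: 2(x^2 - 529) = 2 * (x - 23)(x + 23)
Cancel the common factor (x - 23):
2(x^2 - 529)/(x - 23) = 2 * (x + 23)
Now substitute x = 23:
= 2 * (23 + 23) = 92

92


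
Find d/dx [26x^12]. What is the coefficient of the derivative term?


We apply the power rule: d/dx [ax^n] = a*n * x^(n-1)
d/dx [26x^12]
= 26 * 12 * x^(12-1)
= 312x^11
The coefficient is 312

312


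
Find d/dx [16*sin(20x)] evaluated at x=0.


Apply the chain rule to differentiate 16*sin(20x):
d/dx [16*sin(20x)]
= 16 * cos(20x) * d/dx(20x)
= 16 * 20 * cos(20x)
= 320 * cos(20x)
Evaluate at x = 0:
= 320 * cos(0)
= 320 * 1
= 320

320


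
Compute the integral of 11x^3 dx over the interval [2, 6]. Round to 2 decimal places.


Find the antiderivative of 11x^3:
F(x) = 11/4 * x^4
Apply the Fundamental Theorem of Calculus:
F(6) - F(2)
= 11/4 * 6^4 - 11/4 * 2^4
= 11/4 * (1296 - 16)
= 11/4 * 1280
= 3520 = 3520.00

3520.00


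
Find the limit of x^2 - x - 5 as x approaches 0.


Since polynomials are continuous, we use direct substitution.
lim(x->0) of x^2 - x - 5
= 1 * 0^2 - 1 * 0 - 5
= 0 + 0 - 5
= -5

-5


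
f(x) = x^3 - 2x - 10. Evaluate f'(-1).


Differentiate f(x) = x^3 - 2x - 10 term by term:
f'(x) = 3x^2 - 2
Substitute x = -1:
f'(-1) = 3 * (-1)^2 + 0 * (-1) - 2
= 3 + 0 - 2
= 1

1


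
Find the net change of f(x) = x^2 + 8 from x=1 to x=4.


Net change = f(b) - f(a)
f(x) = x^2 + 8
Compute f(4):
f(4) = 1 * 4^2 + 0 * 4 + 8
= 16 + 0 + 8
= 24
Compute f(1):
f(1) = 1 * 1^2 + 0 * 1 + 8
= 1 + 0 + 8
= 9
Net change = 24 - 9 = 15

15


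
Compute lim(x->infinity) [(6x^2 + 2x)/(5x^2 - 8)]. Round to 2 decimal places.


For limits at infinity with equal-degree polynomials,
we compare leading coefficients.
Numerator leading term: 6x^2
Denominator leading term: 5x^2
Divide both by x^2:
lim = (6 + 2/x) / (5 - 8/x^2)
As x -> infinity, the 1/x and 1/x^2 terms vanish:
= 6/5 = 1.20

1.20


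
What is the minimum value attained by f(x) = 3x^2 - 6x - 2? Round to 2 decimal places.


For a quadratic f(x) = ax^2 + bx + c with a > 0, the minimum is at the vertex.
Vertex x-coordinate: x = -b/(2a)
x = -(-6) / (2 * 3)
x = 6/6 = 1
Substitute back to find the minimum value:
f(1) = 3 * 1^2 - 6 * 1 - 2
= 3 - 6 - 2
= -5 = -5.00

-5.00


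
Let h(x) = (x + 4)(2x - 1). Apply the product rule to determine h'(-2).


Let u(x) = x + 4 and v(x) = 2x - 1
u'(x) = 1
v'(x) = 2
Product rule: h'(x) = u'(x)*v(x) + u(x)*v'(x)
= 1 * (2x - 1) + (x + 4) * 2
At x = -2:
u(-2) = 1 * (-2) + 4 = 2
v(-2) = 2 * (-2) - 1 = -5
h'(-2) = 1 * (-5) + 2 * 2
= -5 + 4
= -1

-1


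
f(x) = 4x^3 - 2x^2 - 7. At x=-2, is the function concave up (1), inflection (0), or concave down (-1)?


Concavity is determined by the sign of f''(x).
f(x) = 4x^3 - 2x^2 - 7
f'(x) = 12x^2 - 4x
f''(x) = 24x - 4
f''(-2) = 24 * (-2) - 4
= -48 - 4
= -52
Since f''(-2) < 0, the function is concave down (-1)

-1


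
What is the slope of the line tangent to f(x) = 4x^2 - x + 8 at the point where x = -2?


The slope of the tangent line equals f'(x) at the point.
f(x) = 4x^2 - x + 8
f'(x) = 8x - 1
At x = -2:
f'(-2) = 8 * (-2) - 1
= -16 - 1
= -17

-17


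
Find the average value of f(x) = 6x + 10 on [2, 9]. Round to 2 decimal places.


Average value = 1/(b-a) * integral from a to b of f(x) dx
First compute the integral of 6x + 10:
F(x) = 3x^2 + 10x
F(9) = 3 * 81 + 10 * 9 = 333
F(2) = 3 * 4 + 10 * 2 = 32
Integral = 333 - 32 = 301
Average = 301 / (9 - 2) = 301 / 7
= 43 = 43.00

43.00


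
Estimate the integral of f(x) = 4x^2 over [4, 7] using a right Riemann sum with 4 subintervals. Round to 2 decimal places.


Right Riemann sum uses right endpoints of each subinterval.
Interval: [4, 7], n = 4
dx = (7 - 4) / 4 = 3/4
Right endpoints: [19/4, 11/2, 25/4, 7]
f values: [361/4, 121, 625/4, 196]
Sum = dx * (sum of f values)
= 3/4 * 1127/2
= 3381/8 ≈ 422.63

422.63


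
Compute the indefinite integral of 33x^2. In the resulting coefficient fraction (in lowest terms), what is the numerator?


Apply the power rule for integration:
integral of ax^n dx = a/(n+1) * x^(n+1) + C
integral of 33x^2 dx
= 33/3 * x^3 + C
= 11 * x^3 + C
The coefficient in lowest terms is 11 = 11/1, so its numerator is 11

11


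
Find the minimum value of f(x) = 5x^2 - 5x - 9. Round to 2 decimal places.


For a quadratic f(x) = ax^2 + bx + c with a > 0, the minimum is at the vertex.
Vertex x-coordinate: x = -b/(2a)
x = -(-5) / (2 * 5)
x = 5/10 = 1/2
Substitute back to find the minimum value:
f(1/2) = 5 * (1/2)^2 - 5 * (1/2) - 9
= 5/4 - 5/2 - 9
= -41/4 = -10.25

-10.25


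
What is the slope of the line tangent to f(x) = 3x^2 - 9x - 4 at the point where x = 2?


The slope of the tangent line equals f'(x) at the point.
f(x) = 3x^2 - 9x - 4
f'(x) = 6x - 9
At x = 2:
f'(2) = 6 * 2 - 9
= 12 - 9
= 3

3


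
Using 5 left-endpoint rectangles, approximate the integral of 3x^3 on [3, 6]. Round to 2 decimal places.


Left Riemann sum uses left endpoints of each subinterval.
Interval: [3, 6], n = 5
dx = (6 - 3) / 5 = 3/5
Left endpoints: [3, 18/5, 21/5, 24/5, 27/5]
f values: [81, 17496/125, 27783/125, 41472/125, 59049/125]
Sum = dx * (sum of f values)
= 3/5 * 6237/5
= 18711/25 = 748.44

748.44


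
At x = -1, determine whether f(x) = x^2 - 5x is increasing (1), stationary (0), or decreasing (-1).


Compute f'(x) to determine behavior:
f'(x) = 2x - 5
f'(-1) = 2 * (-1) - 5
= -2 - 5
= -7
Since f'(-1) < 0, the function is decreasing (-1)

-1


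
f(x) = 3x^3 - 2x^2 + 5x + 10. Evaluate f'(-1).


Differentiate f(x) = 3x^3 - 2x^2 + 5x + 10 term by term:
f'(x) = 9x^2 - 4x + 5
Substitute x = -1:
f'(-1) = 9 * (-1)^2 - 4 * (-1) + 5
= 9 + 4 + 5
= 18

18


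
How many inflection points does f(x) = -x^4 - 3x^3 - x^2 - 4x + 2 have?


Inflection points occur where f''(x) = 0 and concavity changes.
f(x) = -x^4 - 3x^3 - x^2 - 4x + 2
f'(x) = -4x^3 - 9x^2 - 2x - 4
f''(x) = -12x^2 - 18x - 2
This is a quadratic in x. Use the discriminant to count real roots.
Discriminant = (-18)^2 - 4 * (-12) * (-2)
= 324 - 96
= 228
Since discriminant > 0, f''(x) = 0 has 2 distinct real solutions.
A quadratic with two distinct real roots changes sign at each root, so concavity changes at both.
Number of inflection points: 2

2


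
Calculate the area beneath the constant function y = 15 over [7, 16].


The area under a constant function y = 15 is a rectangle.
Width = 16 - 7 = 9
Height = 15
Area = width * height
= 9 * 15
= 135

135


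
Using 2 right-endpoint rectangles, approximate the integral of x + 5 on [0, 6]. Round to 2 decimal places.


Right Riemann sum uses right endpoints of each subinterval.
Interval: [0, 6], n = 2
dx = (6 - 0) / 2 = 3
Right endpoints: [3, 6]
f values: [8, 11]
Sum = dx * (sum of f values)
= 3 * 19
= 57 = 57.00

57.00


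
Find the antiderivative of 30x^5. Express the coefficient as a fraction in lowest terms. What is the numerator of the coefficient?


Apply the power rule for integration:
integral of ax^n dx = a/(n+1) * x^(n+1) + C
integral of 30x^5 dx
= 30/6 * x^6 + C
= 5 * x^6 + C
The coefficient in lowest terms is 5 = 5/1, so its numerator is 5

5


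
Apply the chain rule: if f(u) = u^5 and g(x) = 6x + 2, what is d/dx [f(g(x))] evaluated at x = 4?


Using the chain rule: (f(g(x)))' = f'(g(x)) * g'(x)
First, find g(4):
g(4) = 6 * 4 + 2 = 26
Next, f'(u) = 5u^4
And g'(x) = 6
So f'(g(4)) * g'(4)
= 5 * 26^4 * 6
= 5 * 456976 * 6
= 13709280

13709280


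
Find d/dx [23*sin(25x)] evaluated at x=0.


Apply the chain rule to differentiate 23*sin(25x):
d/dx [23*sin(25x)]
= 23 * cos(25x) * d/dx(25x)
= 23 * 25 * cos(25x)
= 575 * cos(25x)
Evaluate at x = 0:
= 575 * cos(0)
= 575 * 1
= 575

575


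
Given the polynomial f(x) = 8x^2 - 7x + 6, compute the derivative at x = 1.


Differentiate term by term using power and sum rules:
f(x) = 8x^2 - 7x + 6
f'(x) = 16x - 7
Substitute x = 1:
f'(1) = 16 * 1 - 7
= 16 - 7
= 9

9


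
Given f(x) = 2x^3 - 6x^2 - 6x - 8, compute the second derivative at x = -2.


First derivative:
f'(x) = 6x^2 - 12x - 6
Second derivative:
f''(x) = 12x - 12
Substitute x = -2:
f''(-2) = 12 * (-2) - 12
= -24 - 12
= -36

-36


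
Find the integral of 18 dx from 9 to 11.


The integral of a constant k over [a, b] equals k * (b - a).
integral from 9 to 11 of 18 dx
= 18 * (11 - 9)
= 18 * 2
= 36

36


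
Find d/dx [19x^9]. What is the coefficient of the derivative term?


We apply the power rule: d/dx [ax^n] = a*n * x^(n-1)
d/dx [19x^9]
= 19 * 9 * x^(9-1)
= 171x^8
The coefficient is 171

171


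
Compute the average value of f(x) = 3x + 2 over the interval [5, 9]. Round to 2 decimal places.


Average value = 1/(b-a) * integral from a to b of f(x) dx
First compute the integral of 3x + 2:
F(x) = (3/2)x^2 + 2x
F(9) = 3/2 * 81 + 2 * 9 = 279/2
F(5) = 3/2 * 25 + 2 * 5 = 95/2
Integral = 279/2 - 95/2 = 92
Average = 92 / (9 - 5) = 92 / 4
= 23 = 23.00

23.00


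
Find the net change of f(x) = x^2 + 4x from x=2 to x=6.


Net change = f(b) - f(a)
f(x) = x^2 + 4x
Compute f(6):
f(6) = 1 * 6^2 + 4 * 6 + 0
= 36 + 24 + 0
= 60
Compute f(2):
f(2) = 1 * 2^2 + 4 * 2 + 0
= 4 + 8 + 0
= 12
Net change = 60 - 12 = 48

48


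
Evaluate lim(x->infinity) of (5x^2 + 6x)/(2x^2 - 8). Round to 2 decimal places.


For limits at infinity with equal-degree polynomials,
we compare leading coefficients.
Numerator leading term: 5x^2
Denominator leading term: 2x^2
Divide both by x^2:
lim = (5 + 6/x) / (2 - 8/x^2)
As x -> infinity, the 1/x and 1/x^2 terms vanish:
= 5/2 = 2.50

2.50


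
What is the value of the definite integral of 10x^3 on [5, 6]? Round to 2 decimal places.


Find the antiderivative of 10x^3:
F(x) = 10/4 * x^4
Apply the Fundamental Theorem of Calculus:
F(6) - F(5)
= 10/4 * 6^4 - 10/4 * 5^4
= 10/4 * (1296 - 625)
= 10/4 * 671
= 3355/2 = 1677.50

1677.50


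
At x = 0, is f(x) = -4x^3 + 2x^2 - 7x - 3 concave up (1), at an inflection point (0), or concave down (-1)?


Concavity is determined by the sign of f''(x).
f(x) = -4x^3 + 2x^2 - 7x - 3
f'(x) = -12x^2 + 4x - 7
f''(x) = -24x + 4
f''(0) = -24 * 0 + 4
= 0 + 4
= 4
Since f''(0) > 0, the function is concave up (1)

1


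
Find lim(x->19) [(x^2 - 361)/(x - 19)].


Direct substitution gives 0/0, so we factor the numerator.
Factor: (x^2 - 361) = (x - 19)(x + 19)
Cancel the common factor (x - 19):
(x^2 - 361)/(x - 19) = (x + 19)
Now substitute x = 19:
= (19 + 19) = 38

38


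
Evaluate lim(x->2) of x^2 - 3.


Since polynomials are continuous, we use direct substitution.
lim(x->2) of x^2 - 3
= 1 * 2^2 + 0 * 2 - 3
= 4 + 0 - 3
= 1

1


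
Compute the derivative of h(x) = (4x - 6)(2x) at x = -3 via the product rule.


Let u(x) = 4x - 6 and v(x) = 2x
u'(x) = 4
v'(x) = 2
Product rule: h'(x) = u'(x)*v(x) + u(x)*v'(x)
= 4 * (2x) + (4x - 6) * 2
At x = -3:
u(-3) = 4 * (-3) - 6 = -18
v(-3) = 2 * (-3) + 0 = -6
h'(-3) = 4 * (-6) + (-18) * 2
= -24 - 36
= -60

-60


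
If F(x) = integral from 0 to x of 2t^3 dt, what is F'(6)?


By the Fundamental Theorem of Calculus (Part 1):
If F(x) = integral from 0 to x of f(t) dt, then F'(x) = f(x)
Here f(t) = 2t^3
So F'(x) = 2x^3
Evaluate at x = 6:
F'(6) = 2 * 6^3
= 2 * 216
= 432

432


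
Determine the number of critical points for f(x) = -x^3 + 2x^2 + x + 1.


Find where f'(x) = 0:
f(x) = -x^3 + 2x^2 + x + 1
f'(x) = -3x^2 + 4x + 1
This is a quadratic in x. Use the discriminant to count real roots.
Discriminant = (4)^2 - 4 * (-3) * 1
= 16 - (-12)
= 28
Since discriminant > 0, f'(x) = 0 has 2 real solutions.
Number of critical points: 2

2


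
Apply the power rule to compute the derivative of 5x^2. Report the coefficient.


We apply the power rule: d/dx [ax^n] = a*n * x^(n-1)
d/dx [5x^2]
= 5 * 2 * x^(2-1)
= 10x
The coefficient is 10

10


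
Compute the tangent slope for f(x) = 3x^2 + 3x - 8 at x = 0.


The slope of the tangent line equals f'(x) at the point.
f(x) = 3x^2 + 3x - 8
f'(x) = 6x + 3
At x = 0:
f'(0) = 6 * 0 + 3
= 0 + 3
= 3

3


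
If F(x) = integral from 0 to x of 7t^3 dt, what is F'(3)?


By the Fundamental Theorem of Calculus (Part 1):
If F(x) = integral from 0 to x of f(t) dt, then F'(x) = f(x)
Here f(t) = 7t^3
So F'(x) = 7x^3
Evaluate at x = 3:
F'(3) = 7 * 3^3
= 7 * 27
= 189

189


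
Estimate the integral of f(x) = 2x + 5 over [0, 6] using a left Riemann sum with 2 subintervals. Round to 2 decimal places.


Left Riemann sum uses left endpoints of each subinterval.
Interval: [0, 6], n = 2
dx = (6 - 0) / 2 = 3
Left endpoints: [0, 3]
f values: [5, 11]
Sum = dx * (sum of f values)
= 3 * 16
= 48 = 48.00

48.00


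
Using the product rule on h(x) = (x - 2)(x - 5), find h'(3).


Let u(x) = x - 2 and v(x) = x - 5
u'(x) = 1
v'(x) = 1
Product rule: h'(x) = u'(x)*v(x) + u(x)*v'(x)
= 1 * (x - 5) + (x - 2) * 1
At x = 3:
u(3) = 1 * 3 - 2 = 1
v(3) = 1 * 3 - 5 = -2
h'(3) = 1 * (-2) + 1 * 1
= -2 + 1
= -1

-1


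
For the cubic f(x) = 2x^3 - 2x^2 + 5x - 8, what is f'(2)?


Differentiate f(x) = 2x^3 - 2x^2 + 5x - 8 term by term:
f'(x) = 6x^2 - 4x + 5
Substitute x = 2:
f'(2) = 6 * 2^2 - 4 * 2 + 5
= 24 - 8 + 5
= 21

21


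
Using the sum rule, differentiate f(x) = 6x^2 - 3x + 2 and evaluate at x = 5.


Differentiate term by term using power and sum rules:
f(x) = 6x^2 - 3x + 2
f'(x) = 12x - 3
Substitute x = 5:
f'(5) = 12 * 5 - 3
= 60 - 3
= 57

57


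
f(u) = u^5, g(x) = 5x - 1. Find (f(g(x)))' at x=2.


Using the chain rule: (f(g(x)))' = f'(g(x)) * g'(x)
First, find g(2):
g(2) = 5 * 2 - 1 = 9
Next, f'(u) = 5u^4
And g'(x) = 5
So f'(g(2)) * g'(2)
= 5 * 9^4 * 5
= 5 * 6561 * 5
= 164025

164025


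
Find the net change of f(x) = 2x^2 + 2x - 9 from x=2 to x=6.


Net change = f(b) - f(a)
f(x) = 2x^2 + 2x - 9
Compute f(6):
f(6) = 2 * 6^2 + 2 * 6 - 9
= 72 + 12 - 9
= 75
Compute f(2):
f(2) = 2 * 2^2 + 2 * 2 - 9
= 8 + 4 - 9
= 3
Net change = 75 - 3 = 72

72


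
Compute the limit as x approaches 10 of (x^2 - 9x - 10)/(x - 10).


Direct substitution gives 0/0, so we factor the numerator.
Factor: (x^2 - 9x - 10) = (x - 10)(x + 1)
Cancel the common factor (x - 10):
(x^2 - 9x - 10)/(x - 10) = (x + 1)
Now substitute x = 10:
= (10) - (-1) = 11

11


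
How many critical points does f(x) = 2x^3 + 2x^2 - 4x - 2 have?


Find where f'(x) = 0:
f(x) = 2x^3 + 2x^2 - 4x - 2
f'(x) = 6x^2 + 4x - 4
This is a quadratic in x. Use the discriminant to count real roots.
Discriminant = (4)^2 - 4 * 6 * (-4)
= 16 - (-96)
= 112
Since discriminant > 0, f'(x) = 0 has 2 real solutions.
Number of critical points: 2

2


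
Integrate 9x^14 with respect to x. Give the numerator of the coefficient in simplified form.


Apply the power rule for integration:
integral of ax^n dx = a/(n+1) * x^(n+1) + C
integral of 9x^14 dx
= 9/15 * x^15 + C
= 3/5 * x^15 + C
The coefficient in lowest terms is 3/5, and its numerator is 3

3


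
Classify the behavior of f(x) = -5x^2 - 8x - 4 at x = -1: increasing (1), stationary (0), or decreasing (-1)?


Compute f'(x) to determine behavior:
f'(x) = -10x - 8
f'(-1) = -10 * (-1) - 8
= 10 - 8
= 2
Since f'(-1) > 0, the function is increasing (1)

1


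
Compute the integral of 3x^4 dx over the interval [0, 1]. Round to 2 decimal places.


Find the antiderivative of 3x^4:
F(x) = 3/5 * x^5
Apply the Fundamental Theorem of Calculus:
F(1) - F(0)
= 3/5 * 1^5 - 3/5 * 0^5
= 3/5 * (1 - 0)
= 3/5 * 1
= 3/5 = 0.60

0.60


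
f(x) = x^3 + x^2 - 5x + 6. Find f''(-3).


First derivative:
f'(x) = 3x^2 + 2x - 5
Second derivative:
f''(x) = 6x + 2
Substitute x = -3:
f''(-3) = 6 * (-3) + 2
= -18 + 2
= -16

-16


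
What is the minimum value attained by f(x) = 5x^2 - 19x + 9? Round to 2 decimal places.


For a quadratic f(x) = ax^2 + bx + c with a > 0, the minimum is at the vertex.
Vertex x-coordinate: x = -b/(2a)
x = -(-19) / (2 * 5)
x = 19/10
Substitute back to find the minimum value:
f(19/10) = 5 * (19/10)^2 - 19 * (19/10) + 9
= 361/20 - 361/10 + 9
= -181/20 = -9.05

-9.05


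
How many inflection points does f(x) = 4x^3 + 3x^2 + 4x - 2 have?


Inflection points occur where f''(x) = 0 and concavity changes.
f(x) = 4x^3 + 3x^2 + 4x - 2
f'(x) = 12x^2 + 6x + 4
f''(x) = 24x + 6
Set f''(x) = 0:
24x + 6 = 0
x = -6 / 24 = -1/4
Since f''(x) is linear (degree 1), it changes sign at this point.
Therefore there is exactly 1 inflection point.

1


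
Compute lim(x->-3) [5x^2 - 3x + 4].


Since polynomials are continuous, we use direct substitution.
lim(x->-3) of 5x^2 - 3x + 4
= 5 * (-3)^2 - 3 * (-3) + 4
= 45 + 9 + 4
= 58

58


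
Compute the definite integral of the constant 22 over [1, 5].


The integral of a constant k over [a, b] equals k * (b - a).
integral from 1 to 5 of 22 dx
= 22 * (5 - 1)
= 22 * 4
= 88

88


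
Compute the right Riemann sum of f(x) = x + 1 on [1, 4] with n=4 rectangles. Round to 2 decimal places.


Right Riemann sum uses right endpoints of each subinterval.
Interval: [1, 4], n = 4
dx = (4 - 1) / 4 = 3/4
Right endpoints: [7/4, 5/2, 13/4, 4]
f values: [11/4, 7/2, 17/4, 5]
Sum = dx * (sum of f values)
= 3/4 * 31/2
= 93/8 ≈ 11.63

11.63


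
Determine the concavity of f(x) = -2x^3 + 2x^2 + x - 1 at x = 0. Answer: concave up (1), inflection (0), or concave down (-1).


Concavity is determined by the sign of f''(x).
f(x) = -2x^3 + 2x^2 + x - 1
f'(x) = -6x^2 + 4x + 1
f''(x) = -12x + 4
f''(0) = -12 * 0 + 4
= 0 + 4
= 4
Since f''(0) > 0, the function is concave up (1)

1


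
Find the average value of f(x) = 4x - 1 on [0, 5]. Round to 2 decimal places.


Average value = 1/(b-a) * integral from a to b of f(x) dx
First compute the integral of 4x - 1:
F(x) = 2x^2 - x
F(5) = 2 * 25 - 1 * 5 = 45
F(0) = 2 * 0 - 1 * 0 = 0
Integral = 45 - 0 = 45
Average = 45 / (5 - 0) = 45 / 5
= 9 = 9.00

9.00


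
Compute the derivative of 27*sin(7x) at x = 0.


Apply the chain rule to differentiate 27*sin(7x):
d/dx [27*sin(7x)]
= 27 * cos(7x) * d/dx(7x)
= 27 * 7 * cos(7x)
= 189 * cos(7x)
Evaluate at x = 0:
= 189 * cos(0)
= 189 * 1
= 189

189


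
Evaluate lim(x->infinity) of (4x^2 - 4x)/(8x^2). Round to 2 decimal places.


For limits at infinity with equal-degree polynomials,
we compare leading coefficients.
Numerator leading term: 4x^2
Denominator leading term: 8x^2
Divide both by x^2:
lim = (4 - 4/x) / (8)
As x -> infinity, the 1/x and 1/x^2 terms vanish:
= 4/8 = 1/2 = 0.50

0.50


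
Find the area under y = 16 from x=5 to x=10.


The area under a constant function y = 16 is a rectangle.
Width = 10 - 5 = 5
Height = 16
Area = width * height
= 5 * 16
= 80

80


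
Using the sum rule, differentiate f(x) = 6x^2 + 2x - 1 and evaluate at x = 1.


Differentiate term by term using power and sum rules:
f(x) = 6x^2 + 2x - 1
f'(x) = 12x + 2
Substitute x = 1:
f'(1) = 12 * 1 + 2
= 12 + 2
= 14

14


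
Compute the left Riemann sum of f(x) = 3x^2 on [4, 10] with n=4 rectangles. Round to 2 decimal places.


Left Riemann sum uses left endpoints of each subinterval.
Interval: [4, 10], n = 4
dx = (10 - 4) / 4 = 3/2
Left endpoints: [4, 11/2, 7, 17/2]
f values: [48, 363/4, 147, 867/4]
Sum = dx * (sum of f values)
= 3/2 * 1005/2
= 3015/4 = 753.75

753.75


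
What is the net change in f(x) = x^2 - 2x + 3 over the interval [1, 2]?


Net change = f(b) - f(a)
f(x) = x^2 - 2x + 3
Compute f(2):
f(2) = 1 * 2^2 - 2 * 2 + 3
= 4 - 4 + 3
= 3
Compute f(1):
f(1) = 1 * 1^2 - 2 * 1 + 3
= 1 - 2 + 3
= 2
Net change = 3 - 2 = 1

1


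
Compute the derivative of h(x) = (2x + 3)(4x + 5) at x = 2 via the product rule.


Let u(x) = 2x + 3 and v(x) = 4x + 5
u'(x) = 2
v'(x) = 4
Product rule: h'(x) = u'(x)*v(x) + u(x)*v'(x)
= 2 * (4x + 5) + (2x + 3) * 4
At x = 2:
u(2) = 2 * 2 + 3 = 7
v(2) = 4 * 2 + 5 = 13
h'(2) = 2 * 13 + 7 * 4
= 26 + 28
= 54

54


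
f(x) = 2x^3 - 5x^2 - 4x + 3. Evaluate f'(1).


Differentiate f(x) = 2x^3 - 5x^2 - 4x + 3 term by term:
f'(x) = 6x^2 - 10x - 4
Substitute x = 1:
f'(1) = 6 * 1^2 - 10 * 1 - 4
= 6 - 10 - 4
= -8

-8


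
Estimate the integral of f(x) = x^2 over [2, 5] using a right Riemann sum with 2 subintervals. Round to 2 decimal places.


Right Riemann sum uses right endpoints of each subinterval.
Interval: [2, 5], n = 2
dx = (5 - 2) / 2 = 3/2
Right endpoints: [7/2, 5]
f values: [49/4, 25]
Sum = dx * (sum of f values)
= 3/2 * 149/4
= 447/8 ≈ 55.88

55.88


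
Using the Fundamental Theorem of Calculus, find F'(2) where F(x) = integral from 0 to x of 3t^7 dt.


By the Fundamental Theorem of Calculus (Part 1):
If F(x) = integral from 0 to x of f(t) dt, then F'(x) = f(x)
Here f(t) = 3t^7
So F'(x) = 3x^7
Evaluate at x = 2:
F'(2) = 3 * 2^7
= 3 * 128
= 384

384


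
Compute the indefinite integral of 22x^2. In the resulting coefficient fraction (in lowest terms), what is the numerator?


Apply the power rule for integration:
integral of ax^n dx = a/(n+1) * x^(n+1) + C
integral of 22x^2 dx
= 22/3 * x^3 + C
The coefficient in lowest terms is 22/3, and its numerator is 22

22


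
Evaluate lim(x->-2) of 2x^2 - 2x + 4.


Since polynomials are continuous, we use direct substitution.
lim(x->-2) of 2x^2 - 2x + 4
= 2 * (-2)^2 - 2 * (-2) + 4
= 8 + 4 + 4
= 16

16


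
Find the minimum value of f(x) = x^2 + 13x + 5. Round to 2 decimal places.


For a quadratic f(x) = ax^2 + bx + c with a > 0, the minimum is at the vertex.
Vertex x-coordinate: x = -b/(2a)
x = -(13) / (2 * 1)
x = -13/2
Substitute back to find the minimum value:
f(-13/2) = 1 * (-13/2)^2 + 13 * (-13/2) + 5
= 169/4 - 169/2 + 5
= -149/4 = -37.25

-37.25


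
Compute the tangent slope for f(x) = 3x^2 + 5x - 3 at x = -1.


The slope of the tangent line equals f'(x) at the point.
f(x) = 3x^2 + 5x - 3
f'(x) = 6x + 5
At x = -1:
f'(-1) = 6 * (-1) + 5
= -6 + 5
= -1

-1


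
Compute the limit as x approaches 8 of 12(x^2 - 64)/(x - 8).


Direct substitution gives 0/0, so we factor the numerator.
Factor: 12(x^2 - 64) = 12 * (x - 8)(x + 8)
Cancel the common factor (x - 8):
12(x^2 - 64)/(x - 8) = 12 * (x + 8)
Now substitute x = 8:
= 12 * (8 + 8) = 192

192


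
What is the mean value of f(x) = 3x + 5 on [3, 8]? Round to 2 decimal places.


Average value = 1/(b-a) * integral from a to b of f(x) dx
First compute the integral of 3x + 5:
F(x) = (3/2)x^2 + 5x
F(8) = 3/2 * 64 + 5 * 8 = 136
F(3) = 3/2 * 9 + 5 * 3 = 57/2
Integral = 136 - 57/2 = 215/2
Average = (215/2) / (8 - 3) = (215/2) / 5
= 43/2 = 21.50

21.50


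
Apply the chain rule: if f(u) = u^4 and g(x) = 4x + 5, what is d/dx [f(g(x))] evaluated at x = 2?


Using the chain rule: (f(g(x)))' = f'(g(x)) * g'(x)
First, find g(2):
g(2) = 4 * 2 + 5 = 13
Next, f'(u) = 4u^3
And g'(x) = 4
So f'(g(2)) * g'(2)
= 4 * 13^3 * 4
= 4 * 2197 * 4
= 35152

35152


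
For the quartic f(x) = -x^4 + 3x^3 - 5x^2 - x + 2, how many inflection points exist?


Inflection points occur where f''(x) = 0 and concavity changes.
f(x) = -x^4 + 3x^3 - 5x^2 - x + 2
f'(x) = -4x^3 + 9x^2 - 10x - 1
f''(x) = -12x^2 + 18x - 10
This is a quadratic in x. Use the discriminant to count real roots.
Discriminant = (18)^2 - 4 * (-12) * (-10)
= 324 - 480
= -156
Since discriminant < 0, f''(x) = 0 has no real solutions.
Number of inflection points: 0

0


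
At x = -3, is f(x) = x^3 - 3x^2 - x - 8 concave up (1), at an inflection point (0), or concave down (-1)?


Concavity is determined by the sign of f''(x).
f(x) = x^3 - 3x^2 - x - 8
f'(x) = 3x^2 - 6x - 1
f''(x) = 6x - 6
f''(-3) = 6 * (-3) - 6
= -18 - 6
= -24
Since f''(-3) < 0, the function is concave down (-1)

-1


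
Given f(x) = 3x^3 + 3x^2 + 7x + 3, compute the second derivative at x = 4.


First derivative:
f'(x) = 9x^2 + 6x + 7
Second derivative:
f''(x) = 18x + 6
Substitute x = 4:
f''(4) = 18 * 4 + 6
= 72 + 6
= 78

78


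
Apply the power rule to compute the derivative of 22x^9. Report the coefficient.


We apply the power rule: d/dx [ax^n] = a*n * x^(n-1)
d/dx [22x^9]
= 22 * 9 * x^(9-1)
= 198x^8
The coefficient is 198

198


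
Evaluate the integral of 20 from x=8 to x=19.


The integral of a constant k over [a, b] equals k * (b - a).
integral from 8 to 19 of 20 dx
= 20 * (19 - 8)
= 20 * 11
= 220

220


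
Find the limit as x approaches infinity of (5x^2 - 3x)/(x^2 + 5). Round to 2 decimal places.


For limits at infinity with equal-degree polynomials,
we compare leading coefficients.
Numerator leading term: 5x^2
Denominator leading term: x^2
Divide both by x^2:
lim = (5 - 3/x) / (1 + 5/x^2)
As x -> infinity, the 1/x and 1/x^2 terms vanish:
= 5/1 = 5 = 5.00

5.00


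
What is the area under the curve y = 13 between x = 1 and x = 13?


The area under a constant function y = 13 is a rectangle.
Width = 13 - 1 = 12
Height = 13
Area = width * height
= 12 * 13
= 156

156
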